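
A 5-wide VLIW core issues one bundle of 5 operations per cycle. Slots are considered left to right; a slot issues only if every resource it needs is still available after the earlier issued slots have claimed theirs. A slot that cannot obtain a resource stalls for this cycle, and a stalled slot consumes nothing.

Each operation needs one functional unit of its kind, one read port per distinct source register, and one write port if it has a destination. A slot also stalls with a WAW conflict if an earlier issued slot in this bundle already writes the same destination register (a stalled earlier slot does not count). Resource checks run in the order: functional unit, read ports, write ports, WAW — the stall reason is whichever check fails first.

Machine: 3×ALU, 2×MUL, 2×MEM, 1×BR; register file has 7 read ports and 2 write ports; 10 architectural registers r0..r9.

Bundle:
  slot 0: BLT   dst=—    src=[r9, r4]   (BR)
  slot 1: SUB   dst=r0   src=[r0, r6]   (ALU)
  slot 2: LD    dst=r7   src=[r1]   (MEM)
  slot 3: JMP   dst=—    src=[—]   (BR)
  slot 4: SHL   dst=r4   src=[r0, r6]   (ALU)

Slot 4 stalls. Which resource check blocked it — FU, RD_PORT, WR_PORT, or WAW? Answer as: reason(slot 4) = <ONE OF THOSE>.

reason(slot 4) = WR_PORT

#0 BR src=r9,r4 dispatched  <A:3 Mu:2 Ld:2 B:0 rd:5 wr:2>
#1 ALU src=r0,r6 dispatched  <A:2 Mu:2 Ld:2 B:0 rd:3 wr:1>
#2 MEM src=r1 dispatched  <A:2 Mu:2 Ld:1 B:0 rd:2 wr:0>
#3 BR src=- held:FU  <A:2 Mu:2 Ld:1 B:0 rd:2 wr:0>
#4 ALU src=r0,r6 held:WR_PORT  <A:2 Mu:2 Ld:1 B:0 rd:2 wr:0>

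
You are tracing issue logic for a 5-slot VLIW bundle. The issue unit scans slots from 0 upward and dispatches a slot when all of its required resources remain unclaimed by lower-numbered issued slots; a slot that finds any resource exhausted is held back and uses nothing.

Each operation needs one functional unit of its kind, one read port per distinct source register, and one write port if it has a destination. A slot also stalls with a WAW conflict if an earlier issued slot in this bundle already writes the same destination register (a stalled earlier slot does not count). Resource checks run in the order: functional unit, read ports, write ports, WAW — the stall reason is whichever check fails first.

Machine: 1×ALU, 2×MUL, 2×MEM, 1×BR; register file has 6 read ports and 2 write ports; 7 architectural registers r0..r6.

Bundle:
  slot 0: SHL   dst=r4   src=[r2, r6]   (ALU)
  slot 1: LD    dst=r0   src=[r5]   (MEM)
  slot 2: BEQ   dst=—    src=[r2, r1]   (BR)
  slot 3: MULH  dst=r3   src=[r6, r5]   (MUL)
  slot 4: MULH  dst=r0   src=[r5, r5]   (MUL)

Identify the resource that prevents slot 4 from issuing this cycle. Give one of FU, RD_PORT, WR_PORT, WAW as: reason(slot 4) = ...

reason(slot 4) = WR_PORT

#0 ALU src=r2,r6 dispatched  <A:0 Mu:2 Ld:2 B:1 rd:4 wr:1>
#1 MEM src=r5 dispatched  <A:0 Mu:2 Ld:1 B:1 rd:3 wr:0>
#2 BR src=r2,r1 dispatched  <A:0 Mu:2 Ld:1 B:0 rd:1 wr:0>
#3 MUL src=r6,r5 held:RD_PORT  <A:0 Mu:2 Ld:1 B:0 rd:1 wr:0>
#4 MUL src=r5,r5 held:WR_PORT  <A:0 Mu:2 Ld:1 B:0 rd:1 wr:0>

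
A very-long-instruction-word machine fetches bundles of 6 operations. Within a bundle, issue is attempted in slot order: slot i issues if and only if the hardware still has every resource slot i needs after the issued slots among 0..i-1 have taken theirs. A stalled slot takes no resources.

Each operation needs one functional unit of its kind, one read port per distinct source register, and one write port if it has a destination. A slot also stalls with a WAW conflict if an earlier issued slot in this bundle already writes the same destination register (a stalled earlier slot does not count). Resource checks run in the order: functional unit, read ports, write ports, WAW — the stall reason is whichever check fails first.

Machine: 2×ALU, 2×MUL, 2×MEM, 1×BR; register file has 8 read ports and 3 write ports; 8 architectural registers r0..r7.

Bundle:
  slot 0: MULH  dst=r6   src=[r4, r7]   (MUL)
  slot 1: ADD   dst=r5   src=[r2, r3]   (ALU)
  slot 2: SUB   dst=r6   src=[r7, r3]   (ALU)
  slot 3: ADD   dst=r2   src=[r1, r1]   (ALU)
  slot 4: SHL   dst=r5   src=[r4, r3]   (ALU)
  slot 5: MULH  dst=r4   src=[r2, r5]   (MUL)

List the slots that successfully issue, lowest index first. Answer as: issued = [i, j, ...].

(0) want 1×MUL +2rd +1wr — yes → AL2|MU1|ME2|BR1|rd6|wr2
(1) want 1×ALU +2rd +1wr — yes → AL1|MU1|ME2|BR1|rd4|wr1
(2) want 1×ALU +2rd +1wr — WAW → AL1|MU1|ME2|BR1|rd4|wr1
(3) want 1×ALU +1rd +1wr — yes → AL0|MU1|ME2|BR1|rd3|wr0
(4) want 1×ALU +2rd +1wr — FU → AL0|MU1|ME2|BR1|rd3|wr0
(5) want 1×MUL +2rd +1wr — WR_PORT → AL0|MU1|ME2|BR1|rd3|wr0

issued = [0, 1, 3]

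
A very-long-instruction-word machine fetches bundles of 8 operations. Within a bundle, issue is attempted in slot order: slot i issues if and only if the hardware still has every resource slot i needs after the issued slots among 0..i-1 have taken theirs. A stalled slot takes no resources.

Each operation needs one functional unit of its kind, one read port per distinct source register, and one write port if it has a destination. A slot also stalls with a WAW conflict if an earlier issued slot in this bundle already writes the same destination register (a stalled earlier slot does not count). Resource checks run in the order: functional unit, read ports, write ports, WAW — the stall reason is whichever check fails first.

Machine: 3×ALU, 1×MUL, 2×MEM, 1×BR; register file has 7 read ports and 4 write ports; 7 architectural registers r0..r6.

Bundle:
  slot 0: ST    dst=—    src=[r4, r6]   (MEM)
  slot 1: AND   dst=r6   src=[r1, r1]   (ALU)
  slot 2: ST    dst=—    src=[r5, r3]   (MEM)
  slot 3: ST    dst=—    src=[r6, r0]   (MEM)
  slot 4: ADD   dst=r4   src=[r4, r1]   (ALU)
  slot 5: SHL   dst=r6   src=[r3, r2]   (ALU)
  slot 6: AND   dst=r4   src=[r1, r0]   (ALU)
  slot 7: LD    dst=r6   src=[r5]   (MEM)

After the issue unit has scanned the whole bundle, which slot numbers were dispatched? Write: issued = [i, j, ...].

slot 0 (MEM): ISSUE — free A3,Mu1,Ld1,B1 rp5 wp4
slot 1 (ALU): ISSUE — free A2,Mu1,Ld1,B1 rp4 wp3
slot 2 (MEM): ISSUE — free A2,Mu1,Ld0,B1 rp2 wp3
slot 3 (MEM): stall FU — free A2,Mu1,Ld0,B1 rp2 wp3
slot 4 (ALU): ISSUE — free A1,Mu1,Ld0,B1 rp0 wp2
slot 5 (ALU): stall RD_PORT — free A1,Mu1,Ld0,B1 rp0 wp2
slot 6 (ALU): stall RD_PORT — free A1,Mu1,Ld0,B1 rp0 wp2
slot 7 (MEM): stall FU — free A1,Mu1,Ld0,B1 rp0 wp2

issued = [0, 1, 2, 4]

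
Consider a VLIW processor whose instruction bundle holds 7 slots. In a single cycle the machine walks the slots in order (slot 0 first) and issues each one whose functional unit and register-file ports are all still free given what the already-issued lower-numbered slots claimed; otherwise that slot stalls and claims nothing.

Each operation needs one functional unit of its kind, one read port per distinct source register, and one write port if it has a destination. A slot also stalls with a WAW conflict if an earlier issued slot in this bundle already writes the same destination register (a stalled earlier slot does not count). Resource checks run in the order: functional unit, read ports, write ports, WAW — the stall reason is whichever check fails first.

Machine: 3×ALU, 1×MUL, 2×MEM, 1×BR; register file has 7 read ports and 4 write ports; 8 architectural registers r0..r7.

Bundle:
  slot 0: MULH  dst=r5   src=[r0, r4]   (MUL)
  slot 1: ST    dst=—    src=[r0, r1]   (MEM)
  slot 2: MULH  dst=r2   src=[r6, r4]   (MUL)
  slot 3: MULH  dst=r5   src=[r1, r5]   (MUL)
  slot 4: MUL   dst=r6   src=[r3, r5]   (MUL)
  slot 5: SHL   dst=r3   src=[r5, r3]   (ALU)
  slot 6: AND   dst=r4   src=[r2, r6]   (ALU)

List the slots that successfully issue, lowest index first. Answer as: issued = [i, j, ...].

(0) want 1×MUL +2rd +1wr — yes → AL3|MU0|ME2|BR1|rd5|wr3
(1) want 1×MEM +2rd +0wr — yes → AL3|MU0|ME1|BR1|rd3|wr3
(2) want 1×MUL +2rd +1wr — FU → AL3|MU0|ME1|BR1|rd3|wr3
(3) want 1×MUL +2rd +1wr — FU → AL3|MU0|ME1|BR1|rd3|wr3
(4) want 1×MUL +2rd +1wr — FU → AL3|MU0|ME1|BR1|rd3|wr3
(5) want 1×ALU +2rd +1wr — yes → AL2|MU0|ME1|BR1|rd1|wr2
(6) want 1×ALU +2rd +1wr — RD_PORT → AL2|MU0|ME1|BR1|rd1|wr2

issued = [0, 1, 5]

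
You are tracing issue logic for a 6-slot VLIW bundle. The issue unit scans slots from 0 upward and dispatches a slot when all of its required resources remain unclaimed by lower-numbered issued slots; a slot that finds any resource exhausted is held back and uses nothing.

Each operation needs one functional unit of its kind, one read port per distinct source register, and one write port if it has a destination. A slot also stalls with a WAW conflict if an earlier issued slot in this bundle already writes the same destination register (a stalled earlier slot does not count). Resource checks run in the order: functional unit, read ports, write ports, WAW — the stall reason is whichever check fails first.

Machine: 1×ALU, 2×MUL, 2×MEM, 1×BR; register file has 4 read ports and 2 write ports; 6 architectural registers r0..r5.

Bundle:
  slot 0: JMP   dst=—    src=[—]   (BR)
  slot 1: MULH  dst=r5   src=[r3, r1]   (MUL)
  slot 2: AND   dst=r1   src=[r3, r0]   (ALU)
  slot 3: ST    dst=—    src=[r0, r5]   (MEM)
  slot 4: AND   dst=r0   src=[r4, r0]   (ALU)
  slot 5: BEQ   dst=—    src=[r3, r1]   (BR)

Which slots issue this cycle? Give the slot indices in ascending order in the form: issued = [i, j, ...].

issued = [0, 1, 2]

[0] BR needs rd=0 wr=0: ok; after: ALU=1 MUL=2 MEM=2 BR=0, R=4, W=2
[1] MUL needs rd=2 wr=1: ok; after: ALU=1 MUL=1 MEM=2 BR=0, R=2, W=1
[2] ALU needs rd=2 wr=1: ok; after: ALU=0 MUL=1 MEM=2 BR=0, R=0, W=0
[3] MEM needs rd=2 wr=0: RD_PORT; after: ALU=0 MUL=1 MEM=2 BR=0, R=0, W=0
[4] ALU needs rd=2 wr=1: FU; after: ALU=0 MUL=1 MEM=2 BR=0, R=0, W=0
[5] BR needs rd=2 wr=0: FU; after: ALU=0 MUL=1 MEM=2 BR=0, R=0, W=0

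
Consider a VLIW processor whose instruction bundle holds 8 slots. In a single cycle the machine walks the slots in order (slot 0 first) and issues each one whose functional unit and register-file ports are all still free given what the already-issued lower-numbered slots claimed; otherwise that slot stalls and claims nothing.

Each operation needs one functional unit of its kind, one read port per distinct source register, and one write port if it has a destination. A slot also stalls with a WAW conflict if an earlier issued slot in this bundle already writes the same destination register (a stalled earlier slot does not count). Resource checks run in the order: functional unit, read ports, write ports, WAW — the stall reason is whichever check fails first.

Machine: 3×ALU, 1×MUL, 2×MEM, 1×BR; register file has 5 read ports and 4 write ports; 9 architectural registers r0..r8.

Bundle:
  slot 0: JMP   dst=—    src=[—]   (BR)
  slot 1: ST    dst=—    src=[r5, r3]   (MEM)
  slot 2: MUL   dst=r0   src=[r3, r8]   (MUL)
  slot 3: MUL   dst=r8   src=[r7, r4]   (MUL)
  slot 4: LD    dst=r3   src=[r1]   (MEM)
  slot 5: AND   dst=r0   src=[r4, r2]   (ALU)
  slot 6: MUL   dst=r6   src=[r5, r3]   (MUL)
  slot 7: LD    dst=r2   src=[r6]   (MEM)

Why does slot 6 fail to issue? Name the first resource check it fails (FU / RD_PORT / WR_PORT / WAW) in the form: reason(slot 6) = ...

[0] BR needs rd=0 wr=0: ok; after: ALU=3 MUL=1 MEM=2 BR=0, R=5, W=4
[1] MEM needs rd=2 wr=0: ok; after: ALU=3 MUL=1 MEM=1 BR=0, R=3, W=4
[2] MUL needs rd=2 wr=1: ok; after: ALU=3 MUL=0 MEM=1 BR=0, R=1, W=3
[3] MUL needs rd=2 wr=1: FU; after: ALU=3 MUL=0 MEM=1 BR=0, R=1, W=3
[4] MEM needs rd=1 wr=1: ok; after: ALU=3 MUL=0 MEM=0 BR=0, R=0, W=2
[5] ALU needs rd=2 wr=1: RD_PORT; after: ALU=3 MUL=0 MEM=0 BR=0, R=0, W=2
[6] MUL needs rd=2 wr=1: FU; after: ALU=3 MUL=0 MEM=0 BR=0, R=0, W=2
[7] MEM needs rd=1 wr=1: FU; after: ALU=3 MUL=0 MEM=0 BR=0, R=0, W=2

reason(slot 6) = FU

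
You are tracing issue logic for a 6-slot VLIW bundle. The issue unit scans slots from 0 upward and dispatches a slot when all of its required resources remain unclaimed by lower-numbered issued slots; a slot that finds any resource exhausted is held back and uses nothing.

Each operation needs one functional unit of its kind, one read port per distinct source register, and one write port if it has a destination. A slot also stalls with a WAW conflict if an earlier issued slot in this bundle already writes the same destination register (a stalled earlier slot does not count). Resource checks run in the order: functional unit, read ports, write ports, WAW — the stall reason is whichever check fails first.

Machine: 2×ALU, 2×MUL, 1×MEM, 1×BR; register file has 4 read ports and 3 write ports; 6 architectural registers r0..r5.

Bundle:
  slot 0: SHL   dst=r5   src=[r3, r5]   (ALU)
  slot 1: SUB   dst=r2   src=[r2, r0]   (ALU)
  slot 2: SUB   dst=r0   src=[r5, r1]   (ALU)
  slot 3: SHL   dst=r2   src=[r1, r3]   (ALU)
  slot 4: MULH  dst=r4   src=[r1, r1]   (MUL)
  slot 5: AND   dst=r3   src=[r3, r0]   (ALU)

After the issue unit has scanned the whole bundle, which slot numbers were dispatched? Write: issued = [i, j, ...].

issued = [0, 1]

#0 ALU src=r3,r5 dispatched  <A:1 Mu:2 Ld:1 B:1 rd:2 wr:2>
#1 ALU src=r2,r0 dispatched  <A:0 Mu:2 Ld:1 B:1 rd:0 wr:1>
#2 ALU src=r5,r1 held:FU  <A:0 Mu:2 Ld:1 B:1 rd:0 wr:1>
#3 ALU src=r1,r3 held:FU  <A:0 Mu:2 Ld:1 B:1 rd:0 wr:1>
#4 MUL src=r1,r1 held:RD_PORT  <A:0 Mu:2 Ld:1 B:1 rd:0 wr:1>
#5 ALU src=r3,r0 held:FU  <A:0 Mu:2 Ld:1 B:1 rd:0 wr:1>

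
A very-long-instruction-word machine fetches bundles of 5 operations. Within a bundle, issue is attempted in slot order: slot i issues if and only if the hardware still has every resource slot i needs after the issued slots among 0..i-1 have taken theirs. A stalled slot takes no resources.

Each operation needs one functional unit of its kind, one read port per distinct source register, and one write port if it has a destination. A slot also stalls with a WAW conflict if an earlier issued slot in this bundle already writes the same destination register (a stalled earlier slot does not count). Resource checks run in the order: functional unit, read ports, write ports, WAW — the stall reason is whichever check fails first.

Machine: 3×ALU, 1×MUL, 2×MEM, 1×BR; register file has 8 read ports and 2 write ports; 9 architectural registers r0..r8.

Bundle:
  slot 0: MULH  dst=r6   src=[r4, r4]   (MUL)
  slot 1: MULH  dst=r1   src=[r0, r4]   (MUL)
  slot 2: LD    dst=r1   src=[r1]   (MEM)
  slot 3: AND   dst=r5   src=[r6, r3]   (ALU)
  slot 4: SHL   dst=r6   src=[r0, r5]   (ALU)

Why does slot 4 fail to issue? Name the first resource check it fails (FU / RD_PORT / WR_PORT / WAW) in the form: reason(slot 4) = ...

[0] MUL needs rd=1 wr=1: ok; after: ALU=3 MUL=0 MEM=2 BR=1, R=7, W=1
[1] MUL needs rd=2 wr=1: FU; after: ALU=3 MUL=0 MEM=2 BR=1, R=7, W=1
[2] MEM needs rd=1 wr=1: ok; after: ALU=3 MUL=0 MEM=1 BR=1, R=6, W=0
[3] ALU needs rd=2 wr=1: WR_PORT; after: ALU=3 MUL=0 MEM=1 BR=1, R=6, W=0
[4] ALU needs rd=2 wr=1: WR_PORT; after: ALU=3 MUL=0 MEM=1 BR=1, R=6, W=0

reason(slot 4) = WR_PORT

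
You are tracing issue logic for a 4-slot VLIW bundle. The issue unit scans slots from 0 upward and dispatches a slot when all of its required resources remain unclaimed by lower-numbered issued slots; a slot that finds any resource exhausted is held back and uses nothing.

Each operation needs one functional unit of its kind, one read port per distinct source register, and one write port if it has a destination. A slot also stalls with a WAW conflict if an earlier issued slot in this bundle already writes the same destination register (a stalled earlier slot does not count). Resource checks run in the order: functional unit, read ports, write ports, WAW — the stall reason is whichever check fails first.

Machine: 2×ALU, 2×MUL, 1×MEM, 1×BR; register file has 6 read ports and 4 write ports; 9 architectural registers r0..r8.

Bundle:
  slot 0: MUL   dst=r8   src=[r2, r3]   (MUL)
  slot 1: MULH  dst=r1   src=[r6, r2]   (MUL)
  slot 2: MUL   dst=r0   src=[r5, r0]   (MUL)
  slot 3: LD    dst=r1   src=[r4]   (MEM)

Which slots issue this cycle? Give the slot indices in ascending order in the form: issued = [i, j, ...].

issued = [0, 1]

[0] MUL needs rd=2 wr=1: ok; after: ALU=2 MUL=1 MEM=1 BR=1, R=4, W=3
[1] MUL needs rd=2 wr=1: ok; after: ALU=2 MUL=0 MEM=1 BR=1, R=2, W=2
[2] MUL needs rd=2 wr=1: FU; after: ALU=2 MUL=0 MEM=1 BR=1, R=2, W=2
[3] MEM needs rd=1 wr=1: WAW; after: ALU=2 MUL=0 MEM=1 BR=1, R=2, W=2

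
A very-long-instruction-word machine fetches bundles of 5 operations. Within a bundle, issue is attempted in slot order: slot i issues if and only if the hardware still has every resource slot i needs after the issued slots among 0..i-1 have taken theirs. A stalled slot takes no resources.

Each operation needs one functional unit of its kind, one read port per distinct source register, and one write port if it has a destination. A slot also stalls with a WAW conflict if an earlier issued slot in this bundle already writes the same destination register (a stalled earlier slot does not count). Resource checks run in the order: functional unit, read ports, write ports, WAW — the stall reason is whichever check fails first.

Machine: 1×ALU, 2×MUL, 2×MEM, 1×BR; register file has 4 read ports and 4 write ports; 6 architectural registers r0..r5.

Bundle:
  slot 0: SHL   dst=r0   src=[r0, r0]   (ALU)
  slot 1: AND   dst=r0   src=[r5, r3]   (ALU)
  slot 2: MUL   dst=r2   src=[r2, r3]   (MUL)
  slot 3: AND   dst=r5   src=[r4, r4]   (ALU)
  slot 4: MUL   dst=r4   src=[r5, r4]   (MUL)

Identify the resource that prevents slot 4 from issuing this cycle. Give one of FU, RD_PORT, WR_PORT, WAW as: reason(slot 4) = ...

slot 0 (ALU): ISSUE — free A0,Mu2,Ld2,B1 rp3 wp3
slot 1 (ALU): stall FU — free A0,Mu2,Ld2,B1 rp3 wp3
slot 2 (MUL): ISSUE — free A0,Mu1,Ld2,B1 rp1 wp2
slot 3 (ALU): stall FU — free A0,Mu1,Ld2,B1 rp1 wp2
slot 4 (MUL): stall RD_PORT — free A0,Mu1,Ld2,B1 rp1 wp2

reason(slot 4) = RD_PORT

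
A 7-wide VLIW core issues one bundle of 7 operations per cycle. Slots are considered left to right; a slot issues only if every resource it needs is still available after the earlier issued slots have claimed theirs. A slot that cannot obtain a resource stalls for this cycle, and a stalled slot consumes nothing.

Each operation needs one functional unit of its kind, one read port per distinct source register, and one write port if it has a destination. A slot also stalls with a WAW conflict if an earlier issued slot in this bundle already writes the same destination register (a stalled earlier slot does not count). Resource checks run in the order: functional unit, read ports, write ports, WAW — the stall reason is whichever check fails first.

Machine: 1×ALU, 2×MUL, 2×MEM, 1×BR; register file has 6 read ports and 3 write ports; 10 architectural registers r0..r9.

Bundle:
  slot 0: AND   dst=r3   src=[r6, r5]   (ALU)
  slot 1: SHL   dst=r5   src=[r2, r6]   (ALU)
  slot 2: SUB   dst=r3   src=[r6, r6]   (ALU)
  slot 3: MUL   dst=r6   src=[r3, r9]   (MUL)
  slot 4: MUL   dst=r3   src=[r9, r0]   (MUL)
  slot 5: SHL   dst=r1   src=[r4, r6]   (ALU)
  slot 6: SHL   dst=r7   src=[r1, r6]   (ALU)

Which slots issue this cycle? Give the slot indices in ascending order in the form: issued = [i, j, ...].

issued = [0, 3]

(0) want 1×ALU +2rd +1wr — yes → AL0|MU2|ME2|BR1|rd4|wr2
(1) want 1×ALU +2rd +1wr — FU → AL0|MU2|ME2|BR1|rd4|wr2
(2) want 1×ALU +1rd +1wr — FU → AL0|MU2|ME2|BR1|rd4|wr2
(3) want 1×MUL +2rd +1wr — yes → AL0|MU1|ME2|BR1|rd2|wr1
(4) want 1×MUL +2rd +1wr — WAW → AL0|MU1|ME2|BR1|rd2|wr1
(5) want 1×ALU +2rd +1wr — FU → AL0|MU1|ME2|BR1|rd2|wr1
(6) want 1×ALU +2rd +1wr — FU → AL0|MU1|ME2|BR1|rd2|wr1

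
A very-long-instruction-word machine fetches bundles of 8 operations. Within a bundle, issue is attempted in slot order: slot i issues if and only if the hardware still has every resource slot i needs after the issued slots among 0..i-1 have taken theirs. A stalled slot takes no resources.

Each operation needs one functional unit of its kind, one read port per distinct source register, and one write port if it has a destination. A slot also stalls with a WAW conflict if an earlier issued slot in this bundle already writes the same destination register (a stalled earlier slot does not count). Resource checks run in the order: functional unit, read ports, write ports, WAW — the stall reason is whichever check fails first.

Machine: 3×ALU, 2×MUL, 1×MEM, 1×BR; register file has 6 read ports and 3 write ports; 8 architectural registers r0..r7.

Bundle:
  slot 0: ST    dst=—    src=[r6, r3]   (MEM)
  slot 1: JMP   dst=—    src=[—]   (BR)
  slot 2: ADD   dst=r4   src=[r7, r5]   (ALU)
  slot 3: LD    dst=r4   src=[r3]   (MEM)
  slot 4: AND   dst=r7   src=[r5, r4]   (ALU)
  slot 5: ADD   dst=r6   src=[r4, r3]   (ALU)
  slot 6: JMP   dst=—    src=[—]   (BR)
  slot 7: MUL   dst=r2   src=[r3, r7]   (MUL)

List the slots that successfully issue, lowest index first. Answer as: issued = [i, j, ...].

issued = [0, 1, 2, 4]

slot 0 (MEM): ISSUE — free A3,Mu2,Ld0,B1 rp4 wp3
slot 1 (BR): ISSUE — free A3,Mu2,Ld0,B0 rp4 wp3
slot 2 (ALU): ISSUE — free A2,Mu2,Ld0,B0 rp2 wp2
slot 3 (MEM): stall FU — free A2,Mu2,Ld0,B0 rp2 wp2
slot 4 (ALU): ISSUE — free A1,Mu2,Ld0,B0 rp0 wp1
slot 5 (ALU): stall RD_PORT — free A1,Mu2,Ld0,B0 rp0 wp1
slot 6 (BR): stall FU — free A1,Mu2,Ld0,B0 rp0 wp1
slot 7 (MUL): stall RD_PORT — free A1,Mu2,Ld0,B0 rp0 wp1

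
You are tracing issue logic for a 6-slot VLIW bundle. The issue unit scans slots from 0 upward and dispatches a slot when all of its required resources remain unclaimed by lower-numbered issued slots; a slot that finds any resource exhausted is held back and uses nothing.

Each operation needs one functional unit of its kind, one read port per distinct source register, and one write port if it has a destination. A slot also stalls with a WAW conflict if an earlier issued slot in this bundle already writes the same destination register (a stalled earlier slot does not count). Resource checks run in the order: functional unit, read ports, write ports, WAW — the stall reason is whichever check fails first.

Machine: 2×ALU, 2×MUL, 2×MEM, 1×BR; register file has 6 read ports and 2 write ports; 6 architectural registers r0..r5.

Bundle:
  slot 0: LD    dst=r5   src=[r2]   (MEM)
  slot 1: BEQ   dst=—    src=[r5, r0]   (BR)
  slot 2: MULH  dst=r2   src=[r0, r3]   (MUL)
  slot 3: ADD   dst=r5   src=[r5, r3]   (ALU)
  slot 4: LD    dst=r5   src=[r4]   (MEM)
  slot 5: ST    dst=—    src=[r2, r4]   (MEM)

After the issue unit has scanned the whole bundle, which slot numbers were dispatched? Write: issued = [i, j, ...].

[0] MEM needs rd=1 wr=1: ok; after: ALU=2 MUL=2 MEM=1 BR=1, R=5, W=1
[1] BR needs rd=2 wr=0: ok; after: ALU=2 MUL=2 MEM=1 BR=0, R=3, W=1
[2] MUL needs rd=2 wr=1: ok; after: ALU=2 MUL=1 MEM=1 BR=0, R=1, W=0
[3] ALU needs rd=2 wr=1: RD_PORT; after: ALU=2 MUL=1 MEM=1 BR=0, R=1, W=0
[4] MEM needs rd=1 wr=1: WR_PORT; after: ALU=2 MUL=1 MEM=1 BR=0, R=1, W=0
[5] MEM needs rd=2 wr=0: RD_PORT; after: ALU=2 MUL=1 MEM=1 BR=0, R=1, W=0

issued = [0, 1, 2]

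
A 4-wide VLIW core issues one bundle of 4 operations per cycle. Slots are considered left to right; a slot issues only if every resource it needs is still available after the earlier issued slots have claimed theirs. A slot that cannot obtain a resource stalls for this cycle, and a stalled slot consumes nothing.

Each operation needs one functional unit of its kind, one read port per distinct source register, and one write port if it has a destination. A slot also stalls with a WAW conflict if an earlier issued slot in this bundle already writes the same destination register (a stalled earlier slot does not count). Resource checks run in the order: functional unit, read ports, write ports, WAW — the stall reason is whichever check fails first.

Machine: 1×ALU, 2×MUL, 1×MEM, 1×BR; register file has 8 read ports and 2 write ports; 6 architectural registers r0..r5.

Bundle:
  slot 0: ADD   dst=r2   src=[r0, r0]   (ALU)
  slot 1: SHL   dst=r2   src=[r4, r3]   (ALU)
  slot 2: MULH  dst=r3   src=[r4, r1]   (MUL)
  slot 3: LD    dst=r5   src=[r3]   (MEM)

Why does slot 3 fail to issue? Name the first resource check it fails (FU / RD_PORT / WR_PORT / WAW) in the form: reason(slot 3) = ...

  0. ALU→r2 ⇒ go  {0A/2Mu/1Ld/1B | 7r 1w}
  1. ALU→r2 ⇒ no(FU)  {0A/2Mu/1Ld/1B | 7r 1w}
  2. MUL→r3 ⇒ go  {0A/1Mu/1Ld/1B | 5r 0w}
  3. MEM→r5 ⇒ no(WR_PORT)  {0A/1Mu/1Ld/1B | 5r 0w}

reason(slot 3) = WR_PORT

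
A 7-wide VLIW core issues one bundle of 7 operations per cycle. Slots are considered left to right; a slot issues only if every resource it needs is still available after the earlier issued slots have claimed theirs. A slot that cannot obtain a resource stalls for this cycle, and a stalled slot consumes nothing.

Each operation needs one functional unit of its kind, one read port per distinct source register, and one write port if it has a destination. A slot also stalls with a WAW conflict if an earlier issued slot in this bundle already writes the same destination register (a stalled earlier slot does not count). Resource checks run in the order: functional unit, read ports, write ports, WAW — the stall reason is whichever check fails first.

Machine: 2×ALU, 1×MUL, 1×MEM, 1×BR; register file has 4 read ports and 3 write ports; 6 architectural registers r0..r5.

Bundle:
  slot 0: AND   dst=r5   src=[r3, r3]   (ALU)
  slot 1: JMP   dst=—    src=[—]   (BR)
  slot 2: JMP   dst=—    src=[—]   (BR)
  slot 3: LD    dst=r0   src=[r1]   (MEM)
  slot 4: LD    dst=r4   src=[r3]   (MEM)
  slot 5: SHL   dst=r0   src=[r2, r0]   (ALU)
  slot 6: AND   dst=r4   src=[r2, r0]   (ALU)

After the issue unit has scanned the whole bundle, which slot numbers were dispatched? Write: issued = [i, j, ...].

slot 0 (ALU): ISSUE — free A1,Mu1,Ld1,B1 rp3 wp2
slot 1 (BR): ISSUE — free A1,Mu1,Ld1,B0 rp3 wp2
slot 2 (BR): stall FU — free A1,Mu1,Ld1,B0 rp3 wp2
slot 3 (MEM): ISSUE — free A1,Mu1,Ld0,B0 rp2 wp1
slot 4 (MEM): stall FU — free A1,Mu1,Ld0,B0 rp2 wp1
slot 5 (ALU): stall WAW — free A1,Mu1,Ld0,B0 rp2 wp1
slot 6 (ALU): ISSUE — free A0,Mu1,Ld0,B0 rp0 wp0

issued = [0, 1, 3, 6]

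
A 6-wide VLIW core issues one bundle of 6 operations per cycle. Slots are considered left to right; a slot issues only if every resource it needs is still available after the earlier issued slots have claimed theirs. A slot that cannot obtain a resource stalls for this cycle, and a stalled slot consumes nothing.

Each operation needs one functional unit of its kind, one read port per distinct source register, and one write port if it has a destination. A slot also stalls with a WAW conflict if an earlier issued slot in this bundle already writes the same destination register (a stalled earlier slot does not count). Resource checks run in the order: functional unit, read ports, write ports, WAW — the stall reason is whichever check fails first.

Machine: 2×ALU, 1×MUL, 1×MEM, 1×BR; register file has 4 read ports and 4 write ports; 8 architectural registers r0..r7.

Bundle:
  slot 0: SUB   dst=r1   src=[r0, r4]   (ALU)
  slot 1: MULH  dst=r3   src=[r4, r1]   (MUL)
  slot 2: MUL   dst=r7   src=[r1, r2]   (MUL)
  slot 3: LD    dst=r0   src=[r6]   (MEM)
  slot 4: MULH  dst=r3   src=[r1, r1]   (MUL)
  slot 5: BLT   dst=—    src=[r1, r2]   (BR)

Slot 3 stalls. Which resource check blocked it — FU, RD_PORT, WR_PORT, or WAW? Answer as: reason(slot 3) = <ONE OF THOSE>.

  0. ALU→r1 ⇒ go  {1A/1Mu/1Ld/1B | 2r 3w}
  1. MUL→r3 ⇒ go  {1A/0Mu/1Ld/1B | 0r 2w}
  2. MUL→r7 ⇒ no(FU)  {1A/0Mu/1Ld/1B | 0r 2w}
  3. MEM→r0 ⇒ no(RD_PORT)  {1A/0Mu/1Ld/1B | 0r 2w}
  4. MUL→r3 ⇒ no(FU)  {1A/0Mu/1Ld/1B | 0r 2w}
  5. BR ⇒ no(RD_PORT)  {1A/0Mu/1Ld/1B | 0r 2w}

reason(slot 3) = RD_PORT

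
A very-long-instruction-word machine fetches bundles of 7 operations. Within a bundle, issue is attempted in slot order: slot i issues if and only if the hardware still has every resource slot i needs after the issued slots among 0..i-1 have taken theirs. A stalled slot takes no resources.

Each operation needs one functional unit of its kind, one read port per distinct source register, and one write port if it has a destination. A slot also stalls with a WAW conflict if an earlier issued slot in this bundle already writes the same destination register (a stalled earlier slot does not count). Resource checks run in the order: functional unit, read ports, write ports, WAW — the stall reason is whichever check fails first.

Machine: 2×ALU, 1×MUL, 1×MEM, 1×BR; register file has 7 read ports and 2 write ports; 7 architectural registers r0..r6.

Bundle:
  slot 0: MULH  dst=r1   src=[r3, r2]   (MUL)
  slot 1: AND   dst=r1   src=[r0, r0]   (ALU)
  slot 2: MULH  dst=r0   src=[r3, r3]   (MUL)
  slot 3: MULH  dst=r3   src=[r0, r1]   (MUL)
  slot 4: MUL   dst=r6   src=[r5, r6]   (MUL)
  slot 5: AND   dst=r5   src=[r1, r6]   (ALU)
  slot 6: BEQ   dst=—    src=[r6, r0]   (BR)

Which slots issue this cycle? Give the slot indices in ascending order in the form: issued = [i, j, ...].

(0) want 1×MUL +2rd +1wr — yes → AL2|MU0|ME1|BR1|rd5|wr1
(1) want 1×ALU +1rd +1wr — WAW → AL2|MU0|ME1|BR1|rd5|wr1
(2) want 1×MUL +1rd +1wr — FU → AL2|MU0|ME1|BR1|rd5|wr1
(3) want 1×MUL +2rd +1wr — FU → AL2|MU0|ME1|BR1|rd5|wr1
(4) want 1×MUL +2rd +1wr — FU → AL2|MU0|ME1|BR1|rd5|wr1
(5) want 1×ALU +2rd +1wr — yes → AL1|MU0|ME1|BR1|rd3|wr0
(6) want 1×BR +2rd +0wr — yes → AL1|MU0|ME1|BR0|rd1|wr0

issued = [0, 5, 6]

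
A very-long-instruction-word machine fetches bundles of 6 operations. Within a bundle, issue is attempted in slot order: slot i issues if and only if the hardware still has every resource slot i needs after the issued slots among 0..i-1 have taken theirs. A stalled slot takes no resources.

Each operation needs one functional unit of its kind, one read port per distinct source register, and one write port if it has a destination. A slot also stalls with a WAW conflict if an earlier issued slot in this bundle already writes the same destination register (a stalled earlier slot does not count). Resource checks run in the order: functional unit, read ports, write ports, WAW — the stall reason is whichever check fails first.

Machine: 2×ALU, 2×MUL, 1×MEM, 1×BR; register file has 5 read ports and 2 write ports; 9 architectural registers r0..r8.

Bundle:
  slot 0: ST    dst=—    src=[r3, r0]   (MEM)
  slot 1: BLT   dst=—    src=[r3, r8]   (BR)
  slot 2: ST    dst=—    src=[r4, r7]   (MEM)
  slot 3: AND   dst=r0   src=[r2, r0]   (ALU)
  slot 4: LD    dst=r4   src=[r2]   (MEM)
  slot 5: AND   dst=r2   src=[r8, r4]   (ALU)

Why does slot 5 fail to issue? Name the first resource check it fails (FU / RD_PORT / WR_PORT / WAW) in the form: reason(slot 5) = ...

reason(slot 5) = RD_PORT

[0] MEM needs rd=2 wr=0: ok; after: ALU=2 MUL=2 MEM=0 BR=1, R=3, W=2
[1] BR needs rd=2 wr=0: ok; after: ALU=2 MUL=2 MEM=0 BR=0, R=1, W=2
[2] MEM needs rd=2 wr=0: FU; after: ALU=2 MUL=2 MEM=0 BR=0, R=1, W=2
[3] ALU needs rd=2 wr=1: RD_PORT; after: ALU=2 MUL=2 MEM=0 BR=0, R=1, W=2
[4] MEM needs rd=1 wr=1: FU; after: ALU=2 MUL=2 MEM=0 BR=0, R=1, W=2
[5] ALU needs rd=2 wr=1: RD_PORT; after: ALU=2 MUL=2 MEM=0 BR=0, R=1, W=2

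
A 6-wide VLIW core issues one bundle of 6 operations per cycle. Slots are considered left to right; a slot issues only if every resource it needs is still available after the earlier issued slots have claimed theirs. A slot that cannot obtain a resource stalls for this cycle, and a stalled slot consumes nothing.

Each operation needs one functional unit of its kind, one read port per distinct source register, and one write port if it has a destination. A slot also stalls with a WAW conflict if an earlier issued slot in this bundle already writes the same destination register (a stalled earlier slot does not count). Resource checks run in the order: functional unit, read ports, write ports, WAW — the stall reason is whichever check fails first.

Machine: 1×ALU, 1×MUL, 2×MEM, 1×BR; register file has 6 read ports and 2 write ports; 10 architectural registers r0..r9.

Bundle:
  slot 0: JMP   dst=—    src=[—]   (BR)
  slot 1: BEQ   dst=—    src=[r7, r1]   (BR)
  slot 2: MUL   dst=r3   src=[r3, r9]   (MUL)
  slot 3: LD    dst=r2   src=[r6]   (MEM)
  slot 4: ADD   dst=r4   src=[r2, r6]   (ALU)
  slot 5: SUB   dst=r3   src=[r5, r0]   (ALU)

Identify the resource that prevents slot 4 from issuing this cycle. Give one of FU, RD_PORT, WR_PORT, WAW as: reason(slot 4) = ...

  0. BR ⇒ go  {1A/1Mu/2Ld/0B | 6r 2w}
  1. BR ⇒ no(FU)  {1A/1Mu/2Ld/0B | 6r 2w}
  2. MUL→r3 ⇒ go  {1A/0Mu/2Ld/0B | 4r 1w}
  3. MEM→r2 ⇒ go  {1A/0Mu/1Ld/0B | 3r 0w}
  4. ALU→r4 ⇒ no(WR_PORT)  {1A/0Mu/1Ld/0B | 3r 0w}
  5. ALU→r3 ⇒ no(WR_PORT)  {1A/0Mu/1Ld/0B | 3r 0w}

reason(slot 4) = WR_PORT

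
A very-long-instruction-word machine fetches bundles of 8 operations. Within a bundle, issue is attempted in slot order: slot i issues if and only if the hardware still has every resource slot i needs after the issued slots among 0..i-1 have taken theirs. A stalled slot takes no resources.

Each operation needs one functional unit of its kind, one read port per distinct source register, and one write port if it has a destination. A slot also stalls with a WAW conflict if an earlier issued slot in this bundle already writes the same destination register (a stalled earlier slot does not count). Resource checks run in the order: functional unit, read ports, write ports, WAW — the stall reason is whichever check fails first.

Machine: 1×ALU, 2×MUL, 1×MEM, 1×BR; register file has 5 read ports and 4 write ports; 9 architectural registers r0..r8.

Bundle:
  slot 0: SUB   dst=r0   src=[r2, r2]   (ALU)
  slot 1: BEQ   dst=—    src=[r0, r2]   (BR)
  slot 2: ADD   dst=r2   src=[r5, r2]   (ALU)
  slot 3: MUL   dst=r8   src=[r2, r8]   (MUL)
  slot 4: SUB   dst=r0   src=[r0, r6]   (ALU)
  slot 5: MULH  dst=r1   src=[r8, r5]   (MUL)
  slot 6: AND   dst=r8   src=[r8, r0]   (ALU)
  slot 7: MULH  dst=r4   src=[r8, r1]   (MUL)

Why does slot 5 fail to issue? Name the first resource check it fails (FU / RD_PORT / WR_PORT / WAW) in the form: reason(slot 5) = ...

reason(slot 5) = RD_PORT

(0) want 1×ALU +1rd +1wr — yes → AL0|MU2|ME1|BR1|rd4|wr3
(1) want 1×BR +2rd +0wr — yes → AL0|MU2|ME1|BR0|rd2|wr3
(2) want 1×ALU +2rd +1wr — FU → AL0|MU2|ME1|BR0|rd2|wr3
(3) want 1×MUL +2rd +1wr — yes → AL0|MU1|ME1|BR0|rd0|wr2
(4) want 1×ALU +2rd +1wr — FU → AL0|MU1|ME1|BR0|rd0|wr2
(5) want 1×MUL +2rd +1wr — RD_PORT → AL0|MU1|ME1|BR0|rd0|wr2
(6) want 1×ALU +2rd +1wr — FU → AL0|MU1|ME1|BR0|rd0|wr2
(7) want 1×MUL +2rd +1wr — RD_PORT → AL0|MU1|ME1|BR0|rd0|wr2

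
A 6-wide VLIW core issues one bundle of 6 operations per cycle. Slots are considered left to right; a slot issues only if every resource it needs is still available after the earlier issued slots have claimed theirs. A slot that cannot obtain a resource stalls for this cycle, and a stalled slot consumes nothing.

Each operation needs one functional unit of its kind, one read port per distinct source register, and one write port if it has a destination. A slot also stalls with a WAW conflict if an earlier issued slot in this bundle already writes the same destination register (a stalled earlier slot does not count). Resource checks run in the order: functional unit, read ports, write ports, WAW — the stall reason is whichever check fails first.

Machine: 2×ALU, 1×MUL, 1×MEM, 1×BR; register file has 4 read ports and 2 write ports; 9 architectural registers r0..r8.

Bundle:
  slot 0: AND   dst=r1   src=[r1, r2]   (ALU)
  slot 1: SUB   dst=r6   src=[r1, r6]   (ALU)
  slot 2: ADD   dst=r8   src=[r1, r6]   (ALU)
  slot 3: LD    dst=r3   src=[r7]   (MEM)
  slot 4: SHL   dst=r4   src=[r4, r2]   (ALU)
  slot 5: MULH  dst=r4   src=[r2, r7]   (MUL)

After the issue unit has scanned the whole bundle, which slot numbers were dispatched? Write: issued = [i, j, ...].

issued = [0, 1]

(0) want 1×ALU +2rd +1wr — yes → AL1|MU1|ME1|BR1|rd2|wr1
(1) want 1×ALU +2rd +1wr — yes → AL0|MU1|ME1|BR1|rd0|wr0
(2) want 1×ALU +2rd +1wr — FU → AL0|MU1|ME1|BR1|rd0|wr0
(3) want 1×MEM +1rd +1wr — RD_PORT → AL0|MU1|ME1|BR1|rd0|wr0
(4) want 1×ALU +2rd +1wr — FU → AL0|MU1|ME1|BR1|rd0|wr0
(5) want 1×MUL +2rd +1wr — RD_PORT → AL0|MU1|ME1|BR1|rd0|wr0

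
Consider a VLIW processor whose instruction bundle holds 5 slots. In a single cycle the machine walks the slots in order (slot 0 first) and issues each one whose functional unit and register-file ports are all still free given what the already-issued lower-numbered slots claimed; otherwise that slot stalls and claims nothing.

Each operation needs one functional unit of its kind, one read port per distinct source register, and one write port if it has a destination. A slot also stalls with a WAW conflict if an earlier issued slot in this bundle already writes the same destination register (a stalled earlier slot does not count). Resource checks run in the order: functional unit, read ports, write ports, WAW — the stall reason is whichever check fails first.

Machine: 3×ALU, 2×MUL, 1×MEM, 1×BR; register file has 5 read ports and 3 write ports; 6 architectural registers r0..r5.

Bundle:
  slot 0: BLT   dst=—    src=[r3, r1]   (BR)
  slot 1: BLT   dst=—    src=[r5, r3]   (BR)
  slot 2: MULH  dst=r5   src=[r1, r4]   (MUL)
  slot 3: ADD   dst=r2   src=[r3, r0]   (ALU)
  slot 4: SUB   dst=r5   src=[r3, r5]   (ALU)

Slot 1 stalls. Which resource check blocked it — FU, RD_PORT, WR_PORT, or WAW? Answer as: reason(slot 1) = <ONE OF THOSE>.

#0 BR src=r3,r1 dispatched  <A:3 Mu:2 Ld:1 B:0 rd:3 wr:3>
#1 BR src=r5,r3 held:FU  <A:3 Mu:2 Ld:1 B:0 rd:3 wr:3>
#2 MUL src=r1,r4 dispatched  <A:3 Mu:1 Ld:1 B:0 rd:1 wr:2>
#3 ALU src=r3,r0 held:RD_PORT  <A:3 Mu:1 Ld:1 B:0 rd:1 wr:2>
#4 ALU src=r3,r5 held:RD_PORT  <A:3 Mu:1 Ld:1 B:0 rd:1 wr:2>

reason(slot 1) = FU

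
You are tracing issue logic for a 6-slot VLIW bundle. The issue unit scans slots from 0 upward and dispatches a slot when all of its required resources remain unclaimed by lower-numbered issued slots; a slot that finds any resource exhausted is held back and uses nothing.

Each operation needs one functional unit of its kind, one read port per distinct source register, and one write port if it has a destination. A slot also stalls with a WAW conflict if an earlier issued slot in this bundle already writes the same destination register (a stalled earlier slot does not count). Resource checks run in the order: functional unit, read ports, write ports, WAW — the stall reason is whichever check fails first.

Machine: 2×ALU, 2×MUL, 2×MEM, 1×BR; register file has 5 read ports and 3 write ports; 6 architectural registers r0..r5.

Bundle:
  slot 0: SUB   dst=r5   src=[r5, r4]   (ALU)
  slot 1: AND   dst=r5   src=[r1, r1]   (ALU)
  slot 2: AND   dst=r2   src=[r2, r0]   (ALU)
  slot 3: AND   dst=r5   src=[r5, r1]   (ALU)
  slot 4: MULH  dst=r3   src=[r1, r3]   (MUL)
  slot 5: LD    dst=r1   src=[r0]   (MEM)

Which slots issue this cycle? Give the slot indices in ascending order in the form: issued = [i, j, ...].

issued = [0, 2, 5]

(0) want 1×ALU +2rd +1wr — yes → AL1|MU2|ME2|BR1|rd3|wr2
(1) want 1×ALU +1rd +1wr — WAW → AL1|MU2|ME2|BR1|rd3|wr2
(2) want 1×ALU +2rd +1wr — yes → AL0|MU2|ME2|BR1|rd1|wr1
(3) want 1×ALU +2rd +1wr — FU → AL0|MU2|ME2|BR1|rd1|wr1
(4) want 1×MUL +2rd +1wr — RD_PORT → AL0|MU2|ME2|BR1|rd1|wr1
(5) want 1×MEM +1rd +1wr — yes → AL0|MU2|ME1|BR1|rd0|wr0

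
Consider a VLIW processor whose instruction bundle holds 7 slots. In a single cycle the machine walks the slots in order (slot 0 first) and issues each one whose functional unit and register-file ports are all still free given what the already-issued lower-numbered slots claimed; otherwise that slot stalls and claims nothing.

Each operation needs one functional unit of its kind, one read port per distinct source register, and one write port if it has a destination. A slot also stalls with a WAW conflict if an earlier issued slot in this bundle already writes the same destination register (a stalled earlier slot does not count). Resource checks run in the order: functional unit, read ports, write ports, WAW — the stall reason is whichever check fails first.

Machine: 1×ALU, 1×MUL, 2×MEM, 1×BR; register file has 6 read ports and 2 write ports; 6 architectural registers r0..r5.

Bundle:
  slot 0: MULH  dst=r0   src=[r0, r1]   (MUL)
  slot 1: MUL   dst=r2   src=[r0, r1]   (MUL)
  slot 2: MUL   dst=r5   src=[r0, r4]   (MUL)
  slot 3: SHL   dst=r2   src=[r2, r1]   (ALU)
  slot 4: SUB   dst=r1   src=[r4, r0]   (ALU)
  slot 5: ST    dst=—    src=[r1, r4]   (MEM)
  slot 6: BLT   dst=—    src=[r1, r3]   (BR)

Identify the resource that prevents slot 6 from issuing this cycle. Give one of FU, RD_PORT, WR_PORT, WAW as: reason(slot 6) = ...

slot 0 (MUL): ISSUE — free A1,Mu0,Ld2,B1 rp4 wp1
slot 1 (MUL): stall FU — free A1,Mu0,Ld2,B1 rp4 wp1
slot 2 (MUL): stall FU — free A1,Mu0,Ld2,B1 rp4 wp1
slot 3 (ALU): ISSUE — free A0,Mu0,Ld2,B1 rp2 wp0
slot 4 (ALU): stall FU — free A0,Mu0,Ld2,B1 rp2 wp0
slot 5 (MEM): ISSUE — free A0,Mu0,Ld1,B1 rp0 wp0
slot 6 (BR): stall RD_PORT — free A0,Mu0,Ld1,B1 rp0 wp0

reason(slot 6) = RD_PORT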